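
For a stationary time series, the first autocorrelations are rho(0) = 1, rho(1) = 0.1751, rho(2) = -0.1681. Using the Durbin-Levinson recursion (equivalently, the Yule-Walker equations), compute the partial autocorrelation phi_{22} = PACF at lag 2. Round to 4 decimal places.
\phi_{22} = -0.2050

The PACF at lag k is phi_{kk}, the last component of the solution
to the Yule-Walker system G_k phi = r_k where
  (G_k)_{ij} = rho(|i - j|), (r_k)_i = rho(i), i,j = 1..k.
Equivalently, Durbin-Levinson gives phi_{kk} iteratively:
  phi_{11} = rho(1)
  phi_{kk} = [rho(k) - sum_{j=1..k-1} phi_{k-1,j} rho(k-j)]
            / [1 - sum_{j=1..k-1} phi_{k-1,j} rho(j)],
  phi_{k,j} = phi_{k-1,j} - phi_{kk} phi_{k-1,k-j},  j = 1..k-1.
Step k = 1:
  phi_11 = rho(1) = 0.1751.
Step k = 2:
  phi_22 = [rho(2) - phi_11 rho(1)] / [1 - phi_11 rho(1)] = [-0.1681 - (0.1751)(0.1751)] / [1 - (0.1751)(0.1751)]
         = -0.19876001 / 0.96933999 = -0.205.
Therefore phi_{22} = -0.2050.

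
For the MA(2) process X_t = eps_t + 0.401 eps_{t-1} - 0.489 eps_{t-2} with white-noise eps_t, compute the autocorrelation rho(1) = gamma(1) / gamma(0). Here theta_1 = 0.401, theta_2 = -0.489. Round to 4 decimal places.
\rho(1) = 0.1464

For an MA(q) process with theta_0 = 1, the autocovariance is
  gamma(k) = sigma^2 * sum_{i=0..q-k} theta_i * theta_{i+k},
and rho(k) = gamma(k) / gamma(0). Sigma^2 cancels.
  numerator   = (1)*(0.401) + (0.401)*(-0.489) = 0.204911.
  denominator = (1)^2 + (0.401)^2 + (-0.489)^2 = 1.399922.
  rho(1) = 0.204911 / 1.399922 = 0.1464.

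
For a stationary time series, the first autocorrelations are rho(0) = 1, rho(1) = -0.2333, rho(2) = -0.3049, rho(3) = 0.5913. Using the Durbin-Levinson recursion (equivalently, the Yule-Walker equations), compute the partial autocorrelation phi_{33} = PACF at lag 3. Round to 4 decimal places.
\phi_{33} = 0.5000

The PACF at lag k is phi_{kk}, the last component of the solution
to the Yule-Walker system G_k phi = r_k where
  (G_k)_{ij} = rho(|i - j|), (r_k)_i = rho(i), i,j = 1..k.
Equivalently, Durbin-Levinson gives phi_{kk} iteratively:
  phi_{11} = rho(1)
  phi_{kk} = [rho(k) - sum_{j=1..k-1} phi_{k-1,j} rho(k-j)]
            / [1 - sum_{j=1..k-1} phi_{k-1,j} rho(j)],
  phi_{k,j} = phi_{k-1,j} - phi_{kk} phi_{k-1,k-j},  j = 1..k-1.
Step k = 1:
  phi_11 = rho(1) = -0.2333.
Step k = 2:
  phi_22 = [rho(2) - phi_11 rho(1)] / [1 - phi_11 rho(1)] = [-0.3049 - (-0.2333)(-0.2333)] / [1 - (-0.2333)(-0.2333)]
         = -0.35932889 / 0.94557111 = -0.380013.
  Update: phi_21 = phi_11 - phi_22 phi_11 = -0.2333 - (-0.380013)(-0.2333) = -0.321957.
Step k = 3:
  phi_33 = [rho(3) - phi_21 rho(2) - phi_22 rho(1)] / [1 - phi_21 rho(1) - phi_22 rho(2)]
    numerator   = 0.5913 - (-0.321957)(-0.3049) - (-0.380013)(-0.2333) = 0.4044784
    denominator = 1 - (-0.321957)(-0.2333) - (-0.380013)(-0.3049) = 0.80902162
  phi_33 = 0.4044784 / 0.80902162 = 0.5.
Therefore phi_{33} = 0.5000.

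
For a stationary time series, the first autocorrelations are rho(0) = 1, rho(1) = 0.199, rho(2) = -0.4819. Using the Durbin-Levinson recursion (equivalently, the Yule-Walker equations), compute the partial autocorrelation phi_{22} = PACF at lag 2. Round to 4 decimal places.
\phi_{22} = -0.5430

The PACF at lag k is phi_{kk}, the last component of the solution
to the Yule-Walker system G_k phi = r_k where
  (G_k)_{ij} = rho(|i - j|), (r_k)_i = rho(i), i,j = 1..k.
Equivalently, Durbin-Levinson gives phi_{kk} iteratively:
  phi_{11} = rho(1)
  phi_{kk} = [rho(k) - sum_{j=1..k-1} phi_{k-1,j} rho(k-j)]
            / [1 - sum_{j=1..k-1} phi_{k-1,j} rho(j)],
  phi_{k,j} = phi_{k-1,j} - phi_{kk} phi_{k-1,k-j},  j = 1..k-1.
Step k = 1:
  phi_11 = rho(1) = 0.199.
Step k = 2:
  phi_22 = [rho(2) - phi_11 rho(1)] / [1 - phi_11 rho(1)] = [-0.4819 - (0.199)(0.199)] / [1 - (0.199)(0.199)]
         = -0.521501 / 0.960399 = -0.543.
Therefore phi_{22} = -0.5430.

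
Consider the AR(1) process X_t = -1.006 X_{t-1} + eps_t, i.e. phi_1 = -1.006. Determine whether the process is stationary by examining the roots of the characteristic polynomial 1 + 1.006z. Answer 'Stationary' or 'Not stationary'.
\text{Not stationary}

The AR(p) characteristic polynomial is P(z) = 1 + 1.006z.
Stationarity requires all roots to lie outside the unit circle, i.e. |z| > 1 for every root.
This is linear in z: 1 + (1.006) z = 0  =>  z = -1/(1.006) = -0.994036,  |z| = 0.994036.
Moduli of all roots: 0.9940.
All moduli strictly greater than 1? No.
Verdict: Not stationary.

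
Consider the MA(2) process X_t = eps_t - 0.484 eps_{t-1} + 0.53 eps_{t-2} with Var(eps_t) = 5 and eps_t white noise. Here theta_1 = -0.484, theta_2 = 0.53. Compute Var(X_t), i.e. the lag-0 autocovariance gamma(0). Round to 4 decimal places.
\gamma(0) = 7.5758

For an MA(q) process X_t = eps_t + sum_i theta_i eps_{t-i} with
Var(eps_t) = sigma^2, the variance is
  gamma(0) = sigma^2 * (1 + sum_i theta_i^2).
  sum_i theta_i^2 = (-0.484)^2 + (0.53)^2 = 0.234256 + 0.2809 = 0.515156.
  gamma(0) = 5 * (1 + 0.515156) = 5 * 1.515156 = 7.57578, which rounds to 7.5758.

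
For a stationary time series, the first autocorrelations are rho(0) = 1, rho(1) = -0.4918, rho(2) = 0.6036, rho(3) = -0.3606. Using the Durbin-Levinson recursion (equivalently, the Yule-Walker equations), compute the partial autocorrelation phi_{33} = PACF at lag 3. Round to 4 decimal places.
\phi_{33} = 0.0500

The PACF at lag k is phi_{kk}, the last component of the solution
to the Yule-Walker system G_k phi = r_k where
  (G_k)_{ij} = rho(|i - j|), (r_k)_i = rho(i), i,j = 1..k.
Equivalently, Durbin-Levinson gives phi_{kk} iteratively:
  phi_{11} = rho(1)
  phi_{kk} = [rho(k) - sum_{j=1..k-1} phi_{k-1,j} rho(k-j)]
            / [1 - sum_{j=1..k-1} phi_{k-1,j} rho(j)],
  phi_{k,j} = phi_{k-1,j} - phi_{kk} phi_{k-1,k-j},  j = 1..k-1.
Step k = 1:
  phi_11 = rho(1) = -0.4918.
Step k = 2:
  phi_22 = [rho(2) - phi_11 rho(1)] / [1 - phi_11 rho(1)] = [0.6036 - (-0.4918)(-0.4918)] / [1 - (-0.4918)(-0.4918)]
         = 0.36173276 / 0.75813276 = 0.477136.
  Update: phi_21 = phi_11 - phi_22 phi_11 = -0.4918 - (0.477136)(-0.4918) = -0.257144.
Step k = 3:
  phi_33 = [rho(3) - phi_21 rho(2) - phi_22 rho(1)] / [1 - phi_21 rho(1) - phi_22 rho(2)]
    numerator   = -0.3606 - (-0.257144)(0.6036) - (0.477136)(-0.4918) = 0.029268
    denominator = 1 - (-0.257144)(-0.4918) - (0.477136)(0.6036) = 0.58553688
  phi_33 = 0.029268 / 0.58553688 = 0.05.
Therefore phi_{33} = 0.0500.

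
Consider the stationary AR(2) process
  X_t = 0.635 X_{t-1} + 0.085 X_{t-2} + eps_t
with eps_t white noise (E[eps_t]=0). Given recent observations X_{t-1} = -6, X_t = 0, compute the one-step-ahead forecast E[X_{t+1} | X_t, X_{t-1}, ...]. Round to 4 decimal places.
E[X_{t+1} \mid \mathcal F_t] = -0.5100

For an AR(p) model X_t = c + sum_i phi_i X_{t-i} + eps_t, the
one-step-ahead conditional mean is
  E[X_{t+1} | X_t, ...] = c + sum_i phi_i X_{t+1-i}.
Substitute known values:
  E[X_{t+1} | ...] = (0.635) * (0) + (0.085) * (-6)
                   = -0.5100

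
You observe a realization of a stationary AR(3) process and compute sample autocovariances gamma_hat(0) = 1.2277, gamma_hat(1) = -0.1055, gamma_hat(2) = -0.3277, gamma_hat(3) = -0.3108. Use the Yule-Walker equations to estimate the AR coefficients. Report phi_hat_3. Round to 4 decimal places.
\hat\phi_{3} = -0.3340

The Yule-Walker equations for an AR(p) process read, in matrix form,
  Gamma_p phi = r_p,   with   (Gamma_p)_{ij} = gamma(|i - j|),
                       (r_p)_i = gamma(i),   i,j = 1..p.
Substitute the sample gammas (Toeplitz matrix and right-hand side of size 3):
  Gamma_p = [[1.2277, -0.1055, -0.3277], [-0.1055, 1.2277, -0.1055], [-0.3277, -0.1055, 1.2277]]
  r_p     = [-0.1055, -0.3277, -0.3108]
Written out (R1..R3):
  (R1) 1.2277 phi_1 - 0.1055 phi_2 - 0.3277 phi_3 = -0.1055
  (R2) -0.1055 phi_1 + 1.2277 phi_2 - 0.1055 phi_3 = -0.3277
  (R3) -0.3277 phi_1 - 0.1055 phi_2 + 1.2277 phi_3 = -0.3108
Gaussian elimination:
  R2 <- R2 - (-0.1055/1.2277) R1 = R2 - (-0.085933) R1:  1.218634 phi_2 - 0.13366 phi_3 = -0.336766
  R3 <- R3 - (-0.3277/1.2277) R1 = R3 - (-0.266922) R1:  -0.13366 phi_2 + 1.14023 phi_3 = -0.33896
  R3 <- R3 - (-0.13366/1.218634) R2 = R3 - (-0.10968) R2:  1.12557 phi_3 = -0.375897
Back-substitution:
  phi_hat_3 = -0.375897 / 1.12557 = -0.333961
  phi_hat_2 = (-0.336766 - (-0.13366)(-0.333961)) / 1.218634 = -0.312976
  phi_hat_1 = (-0.1055 - (-0.1055)(-0.312976) - (-0.3277)(-0.333961)) / 1.2277 = -0.20197
So phi_hat = [-0.2020, -0.3130, -0.3340].
Therefore phi_hat_3 = -0.3340.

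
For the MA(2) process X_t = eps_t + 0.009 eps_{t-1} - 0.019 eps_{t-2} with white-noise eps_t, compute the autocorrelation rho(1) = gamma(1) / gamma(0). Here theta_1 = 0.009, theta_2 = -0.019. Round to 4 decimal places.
\rho(1) = 0.0088

For an MA(q) process with theta_0 = 1, the autocovariance is
  gamma(k) = sigma^2 * sum_{i=0..q-k} theta_i * theta_{i+k},
and rho(k) = gamma(k) / gamma(0). Sigma^2 cancels.
  numerator   = (1)*(0.009) + (0.009)*(-0.019) = 0.008829.
  denominator = (1)^2 + (0.009)^2 + (-0.019)^2 = 1.000442.
  rho(1) = 0.008829 / 1.000442 = 0.0088.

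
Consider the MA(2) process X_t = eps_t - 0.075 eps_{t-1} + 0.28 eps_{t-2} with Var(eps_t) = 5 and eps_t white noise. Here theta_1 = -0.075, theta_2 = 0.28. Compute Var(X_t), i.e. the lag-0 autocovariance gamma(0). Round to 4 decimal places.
\gamma(0) = 5.4201

For an MA(q) process X_t = eps_t + sum_i theta_i eps_{t-i} with
Var(eps_t) = sigma^2, the variance is
  gamma(0) = sigma^2 * (1 + sum_i theta_i^2).
  sum_i theta_i^2 = (-0.075)^2 + (0.28)^2 = 0.005625 + 0.0784 = 0.084025.
  gamma(0) = 5 * (1 + 0.084025) = 5 * 1.084025 = 5.420125, which rounds to 5.4201.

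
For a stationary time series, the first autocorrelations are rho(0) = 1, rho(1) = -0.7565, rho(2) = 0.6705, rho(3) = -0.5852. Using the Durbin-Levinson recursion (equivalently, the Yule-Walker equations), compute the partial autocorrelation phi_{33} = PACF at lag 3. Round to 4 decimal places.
\phi_{33} = -0.0512

The PACF at lag k is phi_{kk}, the last component of the solution
to the Yule-Walker system G_k phi = r_k where
  (G_k)_{ij} = rho(|i - j|), (r_k)_i = rho(i), i,j = 1..k.
Equivalently, Durbin-Levinson gives phi_{kk} iteratively:
  phi_{11} = rho(1)
  phi_{kk} = [rho(k) - sum_{j=1..k-1} phi_{k-1,j} rho(k-j)]
            / [1 - sum_{j=1..k-1} phi_{k-1,j} rho(j)],
  phi_{k,j} = phi_{k-1,j} - phi_{kk} phi_{k-1,k-j},  j = 1..k-1.
Step k = 1:
  phi_11 = rho(1) = -0.7565.
Step k = 2:
  phi_22 = [rho(2) - phi_11 rho(1)] / [1 - phi_11 rho(1)] = [0.6705 - (-0.7565)(-0.7565)] / [1 - (-0.7565)(-0.7565)]
         = 0.09820775 / 0.42770775 = 0.229614.
  Update: phi_21 = phi_11 - phi_22 phi_11 = -0.7565 - (0.229614)(-0.7565) = -0.582797.
Step k = 3:
  phi_33 = [rho(3) - phi_21 rho(2) - phi_22 rho(1)] / [1 - phi_21 rho(1) - phi_22 rho(2)]
    numerator   = -0.5852 - (-0.582797)(0.6705) - (0.229614)(-0.7565) = -0.02073158
    denominator = 1 - (-0.582797)(-0.7565) - (0.229614)(0.6705) = 0.40515786
  phi_33 = -0.02073158 / 0.40515786 = -0.0512.
Therefore phi_{33} = -0.0512.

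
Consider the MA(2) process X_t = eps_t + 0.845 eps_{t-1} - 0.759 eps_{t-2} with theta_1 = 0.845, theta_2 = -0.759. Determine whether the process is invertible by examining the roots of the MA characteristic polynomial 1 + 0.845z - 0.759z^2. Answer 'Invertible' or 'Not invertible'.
\text{Not invertible}

The MA(q) characteristic polynomial is P(z) = 1 + 0.845z - 0.759z^2.
Invertibility requires all roots to lie outside the unit circle, i.e. |z| > 1 for every root.
Set 1 + (0.845) z + (-0.759) z^2 = 0, i.e. a z^2 + b z + c = 0 with a = -0.759, b = 0.845, c = 1.
Discriminant D = b^2 - 4ac = (0.845)^2 - 4*(-0.759)*1 = 0.714025 - (-3.036) = 3.750025.
D >= 0, so the roots are real: z = (-b +/- sqrt(D)) / (2a) = (-0.845 +/- 1.936498) / (-1.518).
  z_1 = (-0.845 + 1.936498) / (-1.518) = -0.719,   |z_1| = 0.719.
  z_2 = (-0.845 - 1.936498) / (-1.518) = 1.8323,   |z_2| = 1.8323.
Moduli of all roots: 0.7190, 1.8323.
All moduli strictly greater than 1? No.
Verdict: Not invertible.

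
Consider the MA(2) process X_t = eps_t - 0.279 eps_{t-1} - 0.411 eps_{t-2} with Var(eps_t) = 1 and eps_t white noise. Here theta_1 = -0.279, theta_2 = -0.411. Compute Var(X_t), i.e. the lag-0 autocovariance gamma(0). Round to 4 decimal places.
\gamma(0) = 1.2468

For an MA(q) process X_t = eps_t + sum_i theta_i eps_{t-i} with
Var(eps_t) = sigma^2, the variance is
  gamma(0) = sigma^2 * (1 + sum_i theta_i^2).
  sum_i theta_i^2 = (-0.279)^2 + (-0.411)^2 = 0.077841 + 0.168921 = 0.246762.
  gamma(0) = 1 * (1 + 0.246762) = 1 * 1.246762 = 1.246762, which rounds to 1.2468.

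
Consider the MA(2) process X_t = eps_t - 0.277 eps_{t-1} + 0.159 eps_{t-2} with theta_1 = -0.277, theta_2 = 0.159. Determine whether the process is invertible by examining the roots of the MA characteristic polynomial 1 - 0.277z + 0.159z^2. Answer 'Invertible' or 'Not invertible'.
\text{Invertible}

The MA(q) characteristic polynomial is P(z) = 1 - 0.277z + 0.159z^2.
Invertibility requires all roots to lie outside the unit circle, i.e. |z| > 1 for every root.
Set 1 + (-0.277) z + (0.159) z^2 = 0, i.e. a z^2 + b z + c = 0 with a = 0.159, b = -0.277, c = 1.
Discriminant D = b^2 - 4ac = (-0.277)^2 - 4*(0.159)*1 = 0.076729 - (0.636) = -0.559271.
D < 0, so the roots are the complex-conjugate pair z = (-b +/- i sqrt(-D)) / (2a) = 0.8711 +/- 2.3517i.
For a conjugate pair |z|^2 = z * conj(z) = (product of roots) = c/a = 1/(0.159) = 6.289308, so |z| = sqrt(6.289308) = 2.5078 for both roots.
Moduli of all roots: 2.5078, 2.5078.
All moduli strictly greater than 1? Yes.
Verdict: Invertible.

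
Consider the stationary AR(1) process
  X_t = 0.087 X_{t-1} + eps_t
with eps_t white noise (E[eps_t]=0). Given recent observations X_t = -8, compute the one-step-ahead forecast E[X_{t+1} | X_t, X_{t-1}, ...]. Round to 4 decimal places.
E[X_{t+1} \mid \mathcal F_t] = -0.6960

For an AR(p) model X_t = c + sum_i phi_i X_{t-i} + eps_t, the
one-step-ahead conditional mean is
  E[X_{t+1} | X_t, ...] = c + sum_i phi_i X_{t+1-i}.
Substitute known values:
  E[X_{t+1} | ...] = (0.087) * (-8)
                   = -0.6960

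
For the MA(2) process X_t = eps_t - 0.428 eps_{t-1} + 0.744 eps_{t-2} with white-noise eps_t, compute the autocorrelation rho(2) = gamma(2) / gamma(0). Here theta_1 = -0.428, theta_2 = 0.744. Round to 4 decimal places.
\rho(2) = 0.4284

For an MA(q) process with theta_0 = 1, the autocovariance is
  gamma(k) = sigma^2 * sum_{i=0..q-k} theta_i * theta_{i+k},
and rho(k) = gamma(k) / gamma(0). Sigma^2 cancels.
  numerator   = (1)*(0.744) = 0.744.
  denominator = (1)^2 + (-0.428)^2 + (0.744)^2 = 1.73672.
  rho(2) = 0.744 / 1.73672 = 0.4284.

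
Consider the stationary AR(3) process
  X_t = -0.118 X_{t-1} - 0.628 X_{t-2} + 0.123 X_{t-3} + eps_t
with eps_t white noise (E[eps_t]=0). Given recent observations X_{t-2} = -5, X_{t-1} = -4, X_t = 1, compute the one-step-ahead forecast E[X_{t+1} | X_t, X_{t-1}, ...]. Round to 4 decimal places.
E[X_{t+1} \mid \mathcal F_t] = 1.7790

For an AR(p) model X_t = c + sum_i phi_i X_{t-i} + eps_t, the
one-step-ahead conditional mean is
  E[X_{t+1} | X_t, ...] = c + sum_i phi_i X_{t+1-i}.
Substitute known values:
  E[X_{t+1} | ...] = (-0.118) * (1) + (-0.628) * (-4) + (0.123) * (-5)
                   = 1.7790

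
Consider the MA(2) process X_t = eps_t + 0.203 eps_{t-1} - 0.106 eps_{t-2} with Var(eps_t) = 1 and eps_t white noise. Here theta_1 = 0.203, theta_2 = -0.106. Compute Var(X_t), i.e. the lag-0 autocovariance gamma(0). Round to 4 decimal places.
\gamma(0) = 1.0524

For an MA(q) process X_t = eps_t + sum_i theta_i eps_{t-i} with
Var(eps_t) = sigma^2, the variance is
  gamma(0) = sigma^2 * (1 + sum_i theta_i^2).
  sum_i theta_i^2 = (0.203)^2 + (-0.106)^2 = 0.041209 + 0.011236 = 0.052445.
  gamma(0) = 1 * (1 + 0.052445) = 1 * 1.052445 = 1.052445, which rounds to 1.0524.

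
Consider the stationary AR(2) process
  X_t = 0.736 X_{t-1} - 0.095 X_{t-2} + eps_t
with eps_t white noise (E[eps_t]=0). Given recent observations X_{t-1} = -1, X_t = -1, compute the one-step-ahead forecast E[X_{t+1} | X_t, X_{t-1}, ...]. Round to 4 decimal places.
E[X_{t+1} \mid \mathcal F_t] = -0.6410

For an AR(p) model X_t = c + sum_i phi_i X_{t-i} + eps_t, the
one-step-ahead conditional mean is
  E[X_{t+1} | X_t, ...] = c + sum_i phi_i X_{t+1-i}.
Substitute known values:
  E[X_{t+1} | ...] = (0.736) * (-1) + (-0.095) * (-1)
                   = -0.6410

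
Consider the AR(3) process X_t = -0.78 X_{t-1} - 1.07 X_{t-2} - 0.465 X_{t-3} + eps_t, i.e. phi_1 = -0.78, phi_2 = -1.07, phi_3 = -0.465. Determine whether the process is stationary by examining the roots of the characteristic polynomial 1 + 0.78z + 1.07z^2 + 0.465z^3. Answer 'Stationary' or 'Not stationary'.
\text{Stationary}

The AR(p) characteristic polynomial is P(z) = 1 + 0.78z + 1.07z^2 + 0.465z^3.
Stationarity requires all roots to lie outside the unit circle, i.e. |z| > 1 for every root.
Degree 3: look for a simple real root z0 first, then factor out (1 - z/z0) and solve the remaining quadratic.
Testing z0 = -2: P(-2) = 1 + (0.78)(-2) + (1.07)(-2)^2 + (0.465)(-2)^3
  = 1 + (-1.56) + (4.28) + (-3.72) = 0.  So z_0 = -2 is a root, |z_0| = 2.
Divide out the factor (1 + 0.5 z) = (1 - z/z0) (since 1/z0 = -0.5):
  P(z) = (1 + 0.5 z)(1 + (0.28) z + (0.93) z^2)
  [check: z-coef 0.28 - (-0.5) = 0.78; z^2-coef 0.93 - (-0.5)(0.28) = 1.07; z^3-coef -(-0.5)(0.93) = 0.465.]
Remaining roots from the quadratic factor 1 + (0.28) z + (0.93) z^2:
  Set 1 + (0.28) z + (0.93) z^2 = 0, i.e. a z^2 + b z + c = 0 with a = 0.93, b = 0.28, c = 1.
  Discriminant D = b^2 - 4ac = (0.28)^2 - 4*(0.93)*1 = 0.0784 - (3.72) = -3.6416.
  D < 0, so the roots are the complex-conjugate pair z = (-b +/- i sqrt(-D)) / (2a) = -0.1505 +/- 1.026i.
  For a conjugate pair |z|^2 = z * conj(z) = (product of roots) = c/a = 1/(0.93) = 1.075269, so |z| = sqrt(1.075269) = 1.037 for both roots.
Moduli of all roots: 2.0000, 1.0370, 1.0370.
All moduli strictly greater than 1? Yes.
Verdict: Stationary.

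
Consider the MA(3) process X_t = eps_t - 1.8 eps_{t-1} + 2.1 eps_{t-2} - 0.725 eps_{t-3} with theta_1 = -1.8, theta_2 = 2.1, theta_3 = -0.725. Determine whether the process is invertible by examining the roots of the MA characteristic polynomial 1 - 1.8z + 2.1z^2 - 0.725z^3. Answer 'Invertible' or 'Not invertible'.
\text{Not invertible}

The MA(q) characteristic polynomial is P(z) = 1 - 1.8z + 2.1z^2 - 0.725z^3.
Invertibility requires all roots to lie outside the unit circle, i.e. |z| > 1 for every root.
Degree 3: look for a simple real root z0 first, then factor out (1 - z/z0) and solve the remaining quadratic.
Testing z0 = 2: P(2) = 1 + (-1.8)(2) + (2.1)(2)^2 + (-0.725)(2)^3
  = 1 + (-3.6) + (8.4) + (-5.8) = 0.  So z_0 = 2 is a root, |z_0| = 2.
Divide out the factor (1 - 0.5 z) = (1 - z/z0) (since 1/z0 = 0.5):
  P(z) = (1 - 0.5 z)(1 + (-1.3) z + (1.45) z^2)
  [check: z-coef -1.3 - (0.5) = -1.8; z^2-coef 1.45 - (0.5)(-1.3) = 2.1; z^3-coef -(0.5)(1.45) = -0.725.]
Remaining roots from the quadratic factor 1 + (-1.3) z + (1.45) z^2:
  Set 1 + (-1.3) z + (1.45) z^2 = 0, i.e. a z^2 + b z + c = 0 with a = 1.45, b = -1.3, c = 1.
  Discriminant D = b^2 - 4ac = (-1.3)^2 - 4*(1.45)*1 = 1.69 - (5.8) = -4.11.
  D < 0, so the roots are the complex-conjugate pair z = (-b +/- i sqrt(-D)) / (2a) = 0.4483 +/- 0.6991i.
  For a conjugate pair |z|^2 = z * conj(z) = (product of roots) = c/a = 1/(1.45) = 0.689655, so |z| = sqrt(0.689655) = 0.8305 for both roots.
Moduli of all roots: 2.0000, 0.8305, 0.8305.
All moduli strictly greater than 1? No.
Verdict: Not invertible.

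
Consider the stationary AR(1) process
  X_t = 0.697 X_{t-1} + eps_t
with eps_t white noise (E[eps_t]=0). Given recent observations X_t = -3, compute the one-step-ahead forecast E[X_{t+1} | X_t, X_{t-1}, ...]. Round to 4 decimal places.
E[X_{t+1} \mid \mathcal F_t] = -2.0910

For an AR(p) model X_t = c + sum_i phi_i X_{t-i} + eps_t, the
one-step-ahead conditional mean is
  E[X_{t+1} | X_t, ...] = c + sum_i phi_i X_{t+1-i}.
Substitute known values:
  E[X_{t+1} | ...] = (0.697) * (-3)
                   = -2.0910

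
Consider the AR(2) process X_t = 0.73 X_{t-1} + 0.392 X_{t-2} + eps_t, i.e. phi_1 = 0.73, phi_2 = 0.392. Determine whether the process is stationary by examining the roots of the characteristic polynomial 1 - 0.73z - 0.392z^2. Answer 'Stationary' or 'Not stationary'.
\text{Not stationary}

The AR(p) characteristic polynomial is P(z) = 1 - 0.73z - 0.392z^2.
Stationarity requires all roots to lie outside the unit circle, i.e. |z| > 1 for every root.
Set 1 + (-0.73) z + (-0.392) z^2 = 0, i.e. a z^2 + b z + c = 0 with a = -0.392, b = -0.73, c = 1.
Discriminant D = b^2 - 4ac = (-0.73)^2 - 4*(-0.392)*1 = 0.5329 - (-1.568) = 2.1009.
D >= 0, so the roots are real: z = (-b +/- sqrt(D)) / (2a) = (0.73 +/- 1.449448) / (-0.784).
  z_1 = (0.73 + 1.449448) / (-0.784) = -2.7799,   |z_1| = 2.7799.
  z_2 = (0.73 - 1.449448) / (-0.784) = 0.9177,   |z_2| = 0.9177.
Moduli of all roots: 2.7799, 0.9177.
All moduli strictly greater than 1? No.
Verdict: Not stationary.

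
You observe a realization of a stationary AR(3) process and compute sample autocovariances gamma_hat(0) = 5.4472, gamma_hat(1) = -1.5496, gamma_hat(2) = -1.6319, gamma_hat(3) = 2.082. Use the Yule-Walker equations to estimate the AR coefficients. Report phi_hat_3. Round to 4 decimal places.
\hat\phi_{3} = 0.1890

The Yule-Walker equations for an AR(p) process read, in matrix form,
  Gamma_p phi = r_p,   with   (Gamma_p)_{ij} = gamma(|i - j|),
                       (r_p)_i = gamma(i),   i,j = 1..p.
Substitute the sample gammas (Toeplitz matrix and right-hand side of size 3):
  Gamma_p = [[5.4472, -1.5496, -1.6319], [-1.5496, 5.4472, -1.5496], [-1.6319, -1.5496, 5.4472]]
  r_p     = [-1.5496, -1.6319, 2.082]
Written out (R1..R3):
  (R1) 5.4472 phi_1 - 1.5496 phi_2 - 1.6319 phi_3 = -1.5496
  (R2) -1.5496 phi_1 + 5.4472 phi_2 - 1.5496 phi_3 = -1.6319
  (R3) -1.6319 phi_1 - 1.5496 phi_2 + 5.4472 phi_3 = 2.082
Gaussian elimination:
  R2 <- R2 - (-1.5496/5.4472) R1 = R2 - (-0.284476) R1:  5.006375 phi_2 - 2.013837 phi_3 = -2.072725
  R3 <- R3 - (-1.6319/5.4472) R1 = R3 - (-0.299585) R1:  -2.013837 phi_2 + 4.958307 phi_3 = 1.617763
  R3 <- R3 - (-2.013837/5.006375) R2 = R3 - (-0.402255) R2:  4.148232 phi_3 = 0.784
Back-substitution:
  phi_hat_3 = 0.784 / 4.148232 = 0.188996
  phi_hat_2 = (-2.072725 - (-2.013837)(0.188996)) / 5.006375 = -0.337992
  phi_hat_1 = (-1.5496 - (-1.5496)(-0.337992) - (-1.6319)(0.188996)) / 5.4472 = -0.324007
So phi_hat = [-0.3240, -0.3380, 0.1890].
Therefore phi_hat_3 = 0.1890.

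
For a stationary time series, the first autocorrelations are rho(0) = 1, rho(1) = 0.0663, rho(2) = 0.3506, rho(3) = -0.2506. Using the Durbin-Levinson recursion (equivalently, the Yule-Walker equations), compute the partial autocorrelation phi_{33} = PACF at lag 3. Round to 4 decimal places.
\phi_{33} = -0.3300

The PACF at lag k is phi_{kk}, the last component of the solution
to the Yule-Walker system G_k phi = r_k where
  (G_k)_{ij} = rho(|i - j|), (r_k)_i = rho(i), i,j = 1..k.
Equivalently, Durbin-Levinson gives phi_{kk} iteratively:
  phi_{11} = rho(1)
  phi_{kk} = [rho(k) - sum_{j=1..k-1} phi_{k-1,j} rho(k-j)]
            / [1 - sum_{j=1..k-1} phi_{k-1,j} rho(j)],
  phi_{k,j} = phi_{k-1,j} - phi_{kk} phi_{k-1,k-j},  j = 1..k-1.
Step k = 1:
  phi_11 = rho(1) = 0.0663.
Step k = 2:
  phi_22 = [rho(2) - phi_11 rho(1)] / [1 - phi_11 rho(1)] = [0.3506 - (0.0663)(0.0663)] / [1 - (0.0663)(0.0663)]
         = 0.34620431 / 0.99560431 = 0.347733.
  Update: phi_21 = phi_11 - phi_22 phi_11 = 0.0663 - (0.347733)(0.0663) = 0.043245.
Step k = 3:
  phi_33 = [rho(3) - phi_21 rho(2) - phi_22 rho(1)] / [1 - phi_21 rho(1) - phi_22 rho(2)]
    numerator   = -0.2506 - (0.043245)(0.3506) - (0.347733)(0.0663) = -0.28881649
    denominator = 1 - (0.043245)(0.0663) - (0.347733)(0.3506) = 0.8752177
  phi_33 = -0.28881649 / 0.8752177 = -0.33.
Therefore phi_{33} = -0.3300.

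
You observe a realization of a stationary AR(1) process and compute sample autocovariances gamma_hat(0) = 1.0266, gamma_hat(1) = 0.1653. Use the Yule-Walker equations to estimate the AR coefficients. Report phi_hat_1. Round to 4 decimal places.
\hat\phi_{1} = 0.1610

The Yule-Walker equations for an AR(p) process read, in matrix form,
  Gamma_p phi = r_p,   with   (Gamma_p)_{ij} = gamma(|i - j|),
                       (r_p)_i = gamma(i),   i,j = 1..p.
Substitute the sample gammas (Toeplitz matrix and right-hand side of size 1):
  Gamma_p = [[1.0266]]
  r_p     = [0.1653]
With p = 1 this is the single equation gamma(0) phi_1 = gamma(1):
  phi_hat_1 = gamma(1) / gamma(0) = 0.1653 / 1.0266 = 0.1610.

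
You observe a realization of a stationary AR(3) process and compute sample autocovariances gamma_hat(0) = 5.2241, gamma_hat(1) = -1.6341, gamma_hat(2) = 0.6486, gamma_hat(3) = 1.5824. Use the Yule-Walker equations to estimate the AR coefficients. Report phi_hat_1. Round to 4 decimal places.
\hat\phi_{1} = -0.3150

The Yule-Walker equations for an AR(p) process read, in matrix form,
  Gamma_p phi = r_p,   with   (Gamma_p)_{ij} = gamma(|i - j|),
                       (r_p)_i = gamma(i),   i,j = 1..p.
Substitute the sample gammas (Toeplitz matrix and right-hand side of size 3):
  Gamma_p = [[5.2241, -1.6341, 0.6486], [-1.6341, 5.2241, -1.6341], [0.6486, -1.6341, 5.2241]]
  r_p     = [-1.6341, 0.6486, 1.5824]
Written out (R1..R3):
  (R1) 5.2241 phi_1 - 1.6341 phi_2 + 0.6486 phi_3 = -1.6341
  (R2) -1.6341 phi_1 + 5.2241 phi_2 - 1.6341 phi_3 = 0.6486
  (R3) 0.6486 phi_1 - 1.6341 phi_2 + 5.2241 phi_3 = 1.5824
Gaussian elimination:
  R2 <- R2 - (-1.6341/5.2241) R1 = R2 - (-0.3128) R1:  4.712953 phi_2 - 1.431218 phi_3 = 0.137453
  R3 <- R3 - (0.6486/5.2241) R1 = R3 - (0.124155) R1:  -1.431218 phi_2 + 5.143573 phi_3 = 1.785282
  R3 <- R3 - (-1.431218/4.712953) R2 = R3 - (-0.303677) R2:  4.708944 phi_3 = 1.827024
Back-substitution:
  phi_hat_3 = 1.827024 / 4.708944 = 0.38799
  phi_hat_2 = (0.137453 - (-1.431218)(0.38799)) / 4.712953 = 0.146989
  phi_hat_1 = (-1.6341 - (-1.6341)(0.146989) - (0.6486)(0.38799)) / 5.2241 = -0.314993
So phi_hat = [-0.3150, 0.1470, 0.3880].
Therefore phi_hat_1 = -0.3150.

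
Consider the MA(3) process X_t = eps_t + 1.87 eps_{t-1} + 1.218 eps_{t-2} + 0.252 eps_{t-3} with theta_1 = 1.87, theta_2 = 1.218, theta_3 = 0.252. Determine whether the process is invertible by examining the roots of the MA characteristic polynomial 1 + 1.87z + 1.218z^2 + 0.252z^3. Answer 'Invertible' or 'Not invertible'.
\text{Invertible}

The MA(q) characteristic polynomial is P(z) = 1 + 1.87z + 1.218z^2 + 0.252z^3.
Invertibility requires all roots to lie outside the unit circle, i.e. |z| > 1 for every root.
Degree 3: look for a simple real root z0 first, then factor out (1 - z/z0) and solve the remaining quadratic.
Testing z0 = -2.5: P(-2.5) = 1 + (1.87)(-2.5) + (1.218)(-2.5)^2 + (0.252)(-2.5)^3
  = 1 + (-4.675) + (7.6125) + (-3.9375) = 0.  So z_0 = -2.5 is a root, |z_0| = 2.5.
Divide out the factor (1 + 0.4 z) = (1 - z/z0) (since 1/z0 = -0.4):
  P(z) = (1 + 0.4 z)(1 + (1.47) z + (0.63) z^2)
  [check: z-coef 1.47 - (-0.4) = 1.87; z^2-coef 0.63 - (-0.4)(1.47) = 1.218; z^3-coef -(-0.4)(0.63) = 0.252.]
Remaining roots from the quadratic factor 1 + (1.47) z + (0.63) z^2:
  Set 1 + (1.47) z + (0.63) z^2 = 0, i.e. a z^2 + b z + c = 0 with a = 0.63, b = 1.47, c = 1.
  Discriminant D = b^2 - 4ac = (1.47)^2 - 4*(0.63)*1 = 2.1609 - (2.52) = -0.3591.
  D < 0, so the roots are the complex-conjugate pair z = (-b +/- i sqrt(-D)) / (2a) = -1.1667 +/- 0.4756i.
  For a conjugate pair |z|^2 = z * conj(z) = (product of roots) = c/a = 1/(0.63) = 1.587302, so |z| = sqrt(1.587302) = 1.2599 for both roots.
Moduli of all roots: 2.5000, 1.2599, 1.2599.
All moduli strictly greater than 1? Yes.
Verdict: Invertible.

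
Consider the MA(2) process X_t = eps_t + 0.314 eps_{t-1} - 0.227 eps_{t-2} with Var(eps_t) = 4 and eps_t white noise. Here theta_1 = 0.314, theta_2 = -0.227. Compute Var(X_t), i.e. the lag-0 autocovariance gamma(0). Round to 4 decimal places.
\gamma(0) = 4.6005

For an MA(q) process X_t = eps_t + sum_i theta_i eps_{t-i} with
Var(eps_t) = sigma^2, the variance is
  gamma(0) = sigma^2 * (1 + sum_i theta_i^2).
  sum_i theta_i^2 = (0.314)^2 + (-0.227)^2 = 0.098596 + 0.051529 = 0.150125.
  gamma(0) = 4 * (1 + 0.150125) = 4 * 1.150125 = 4.6005.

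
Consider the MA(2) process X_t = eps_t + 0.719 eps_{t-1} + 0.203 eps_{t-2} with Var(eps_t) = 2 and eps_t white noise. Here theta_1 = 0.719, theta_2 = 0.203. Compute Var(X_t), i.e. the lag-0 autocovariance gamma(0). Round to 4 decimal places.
\gamma(0) = 3.1163

For an MA(q) process X_t = eps_t + sum_i theta_i eps_{t-i} with
Var(eps_t) = sigma^2, the variance is
  gamma(0) = sigma^2 * (1 + sum_i theta_i^2).
  sum_i theta_i^2 = (0.719)^2 + (0.203)^2 = 0.516961 + 0.041209 = 0.55817.
  gamma(0) = 2 * (1 + 0.55817) = 2 * 1.55817 = 3.11634, which rounds to 3.1163.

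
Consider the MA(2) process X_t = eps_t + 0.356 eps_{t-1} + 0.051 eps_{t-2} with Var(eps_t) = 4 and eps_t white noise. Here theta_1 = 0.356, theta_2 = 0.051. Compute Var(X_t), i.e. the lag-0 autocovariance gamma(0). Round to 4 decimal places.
\gamma(0) = 4.5173

For an MA(q) process X_t = eps_t + sum_i theta_i eps_{t-i} with
Var(eps_t) = sigma^2, the variance is
  gamma(0) = sigma^2 * (1 + sum_i theta_i^2).
  sum_i theta_i^2 = (0.356)^2 + (0.051)^2 = 0.126736 + 0.002601 = 0.129337.
  gamma(0) = 4 * (1 + 0.129337) = 4 * 1.129337 = 4.517348, which rounds to 4.5173.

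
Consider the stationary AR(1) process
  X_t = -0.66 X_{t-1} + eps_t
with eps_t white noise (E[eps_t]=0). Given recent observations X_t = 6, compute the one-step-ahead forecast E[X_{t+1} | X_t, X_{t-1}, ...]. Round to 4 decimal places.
E[X_{t+1} \mid \mathcal F_t] = -3.9600

For an AR(p) model X_t = c + sum_i phi_i X_{t-i} + eps_t, the
one-step-ahead conditional mean is
  E[X_{t+1} | X_t, ...] = c + sum_i phi_i X_{t+1-i}.
Substitute known values:
  E[X_{t+1} | ...] = (-0.66) * (6)
                   = -3.9600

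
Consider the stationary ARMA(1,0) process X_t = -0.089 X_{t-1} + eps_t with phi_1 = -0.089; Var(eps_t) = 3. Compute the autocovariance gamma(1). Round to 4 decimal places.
\gamma(1) = -0.2691

Multiply the model equation by X_{t-k} and take expectations. With theta_0 = psi_0 = 1 and psi_j the MA(infinity) weights, this gives
  gamma(k) - sum_i phi_i gamma(k-i) = c_k,
  c_k = sigma^2 * sum_{j=k..q} theta_j psi_{j-k}   (c_k = 0 for k > q),
using gamma(-m) = gamma(m).
Pure AR (q = 0): c_0 = sigma^2 = 3, c_k = 0 for k >= 1.
Equations for k = 0 and k = 1 (AR order 1):
  gamma(0) = phi_1 gamma(1) + c_0
  gamma(1) = phi_1 gamma(0) + c_1
Substituting the second into the first: gamma(0) (1 - phi_1^2) = c_0 + phi_1 c_1, so
  gamma(0) = c_0 / (1 - phi_1^2) = 3 / (1 - (-0.089)^2) = 3 / 0.992079 = 3.023953.
  gamma(1) = phi_1 gamma(0) = (-0.089)(3.023953) = -0.269132.
Therefore gamma(1) = -0.2691 (to 4 decimal places).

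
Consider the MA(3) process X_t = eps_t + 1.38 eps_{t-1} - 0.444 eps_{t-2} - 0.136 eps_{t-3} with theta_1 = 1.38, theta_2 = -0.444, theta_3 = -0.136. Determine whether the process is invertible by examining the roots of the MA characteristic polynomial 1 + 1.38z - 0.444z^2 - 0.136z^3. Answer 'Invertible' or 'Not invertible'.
\text{Not invertible}

The MA(q) characteristic polynomial is P(z) = 1 + 1.38z - 0.444z^2 - 0.136z^3.
Invertibility requires all roots to lie outside the unit circle, i.e. |z| > 1 for every root.
Degree 3: look for a simple real root z0 first, then factor out (1 - z/z0) and solve the remaining quadratic.
Testing z0 = -5: P(-5) = 1 + (1.38)(-5) + (-0.444)(-5)^2 + (-0.136)(-5)^3
  = 1 + (-6.9) + (-11.1) + (17) = 0.  So z_0 = -5 is a root, |z_0| = 5.
Divide out the factor (1 + 0.2 z) = (1 - z/z0) (since 1/z0 = -0.2):
  P(z) = (1 + 0.2 z)(1 + (1.18) z + (-0.68) z^2)
  [check: z-coef 1.18 - (-0.2) = 1.38; z^2-coef -0.68 - (-0.2)(1.18) = -0.444; z^3-coef -(-0.2)(-0.68) = -0.136.]
Remaining roots from the quadratic factor 1 + (1.18) z + (-0.68) z^2:
  Set 1 + (1.18) z + (-0.68) z^2 = 0, i.e. a z^2 + b z + c = 0 with a = -0.68, b = 1.18, c = 1.
  Discriminant D = b^2 - 4ac = (1.18)^2 - 4*(-0.68)*1 = 1.3924 - (-2.72) = 4.1124.
  D >= 0, so the roots are real: z = (-b +/- sqrt(D)) / (2a) = (-1.18 +/- 2.027905) / (-1.36).
    z_1 = (-1.18 + 2.027905) / (-1.36) = -0.6235,   |z_1| = 0.6235.
    z_2 = (-1.18 - 2.027905) / (-1.36) = 2.3588,   |z_2| = 2.3588.
Moduli of all roots: 5.0000, 0.6235, 2.3588.
All moduli strictly greater than 1? No.
Verdict: Not invertible.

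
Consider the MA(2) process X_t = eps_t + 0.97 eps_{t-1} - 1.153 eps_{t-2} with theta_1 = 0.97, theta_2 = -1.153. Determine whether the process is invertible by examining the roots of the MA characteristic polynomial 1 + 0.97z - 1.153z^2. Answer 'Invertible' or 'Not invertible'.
\text{Not invertible}

The MA(q) characteristic polynomial is P(z) = 1 + 0.97z - 1.153z^2.
Invertibility requires all roots to lie outside the unit circle, i.e. |z| > 1 for every root.
Set 1 + (0.97) z + (-1.153) z^2 = 0, i.e. a z^2 + b z + c = 0 with a = -1.153, b = 0.97, c = 1.
Discriminant D = b^2 - 4ac = (0.97)^2 - 4*(-1.153)*1 = 0.9409 - (-4.612) = 5.5529.
D >= 0, so the roots are real: z = (-b +/- sqrt(D)) / (2a) = (-0.97 +/- 2.356459) / (-2.306).
  z_1 = (-0.97 + 2.356459) / (-2.306) = -0.6012,   |z_1| = 0.6012.
  z_2 = (-0.97 - 2.356459) / (-2.306) = 1.4425,   |z_2| = 1.4425.
Moduli of all roots: 0.6012, 1.4425.
All moduli strictly greater than 1? No.
Verdict: Not invertible.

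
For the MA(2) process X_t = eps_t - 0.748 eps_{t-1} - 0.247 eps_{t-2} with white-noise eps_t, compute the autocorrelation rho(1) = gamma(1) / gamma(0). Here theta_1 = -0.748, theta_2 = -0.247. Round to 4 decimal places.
\rho(1) = -0.3476

For an MA(q) process with theta_0 = 1, the autocovariance is
  gamma(k) = sigma^2 * sum_{i=0..q-k} theta_i * theta_{i+k},
and rho(k) = gamma(k) / gamma(0). Sigma^2 cancels.
  numerator   = (1)*(-0.748) + (-0.748)*(-0.247) = -0.563244.
  denominator = (1)^2 + (-0.748)^2 + (-0.247)^2 = 1.620513.
  rho(1) = -0.563244 / 1.620513 = -0.3476.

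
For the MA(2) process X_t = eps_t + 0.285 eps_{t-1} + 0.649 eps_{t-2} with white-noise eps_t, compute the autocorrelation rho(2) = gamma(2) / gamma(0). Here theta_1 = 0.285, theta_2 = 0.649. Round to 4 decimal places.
\rho(2) = 0.4320

For an MA(q) process with theta_0 = 1, the autocovariance is
  gamma(k) = sigma^2 * sum_{i=0..q-k} theta_i * theta_{i+k},
and rho(k) = gamma(k) / gamma(0). Sigma^2 cancels.
  numerator   = (1)*(0.649) = 0.649.
  denominator = (1)^2 + (0.285)^2 + (0.649)^2 = 1.502426.
  rho(2) = 0.649 / 1.502426 = 0.4320.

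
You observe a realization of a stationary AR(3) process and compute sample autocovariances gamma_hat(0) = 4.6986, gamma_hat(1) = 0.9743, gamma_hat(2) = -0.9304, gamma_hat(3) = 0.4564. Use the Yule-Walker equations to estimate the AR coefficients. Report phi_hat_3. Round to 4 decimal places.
\hat\phi_{3} = 0.2240

The Yule-Walker equations for an AR(p) process read, in matrix form,
  Gamma_p phi = r_p,   with   (Gamma_p)_{ij} = gamma(|i - j|),
                       (r_p)_i = gamma(i),   i,j = 1..p.
Substitute the sample gammas (Toeplitz matrix and right-hand side of size 3):
  Gamma_p = [[4.6986, 0.9743, -0.9304], [0.9743, 4.6986, 0.9743], [-0.9304, 0.9743, 4.6986]]
  r_p     = [0.9743, -0.9304, 0.4564]
Written out (R1..R3):
  (R1) 4.6986 phi_1 + 0.9743 phi_2 - 0.9304 phi_3 = 0.9743
  (R2) 0.9743 phi_1 + 4.6986 phi_2 + 0.9743 phi_3 = -0.9304
  (R3) -0.9304 phi_1 + 0.9743 phi_2 + 4.6986 phi_3 = 0.4564
Gaussian elimination:
  R2 <- R2 - (0.9743/4.6986) R1 = R2 - (0.20736) R1:  4.49657 phi_2 + 1.167227 phi_3 = -1.13243
  R3 <- R3 - (-0.9304/4.6986) R1 = R3 - (-0.198016) R1:  1.167227 phi_2 + 4.514366 phi_3 = 0.649327
  R3 <- R3 - (1.167227/4.49657) R2 = R3 - (0.259582) R2:  4.211375 phi_3 = 0.943286
Back-substitution:
  phi_hat_3 = 0.943286 / 4.211375 = 0.223985
  phi_hat_2 = (-1.13243 - (1.167227)(0.223985)) / 4.49657 = -0.309986
  phi_hat_1 = (0.9743 - (0.9743)(-0.309986) - (-0.9304)(0.223985)) / 4.6986 = 0.315991
So phi_hat = [0.3160, -0.3100, 0.2240].
Therefore phi_hat_3 = 0.2240.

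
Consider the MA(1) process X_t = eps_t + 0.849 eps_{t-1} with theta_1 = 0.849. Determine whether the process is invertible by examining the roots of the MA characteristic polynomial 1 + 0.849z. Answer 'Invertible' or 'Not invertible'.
\text{Invertible}

The MA(q) characteristic polynomial is P(z) = 1 + 0.849z.
Invertibility requires all roots to lie outside the unit circle, i.e. |z| > 1 for every root.
This is linear in z: 1 + (0.849) z = 0  =>  z = -1/(0.849) = -1.177856,  |z| = 1.177856.
Moduli of all roots: 1.1779.
All moduli strictly greater than 1? Yes.
Verdict: Invertible.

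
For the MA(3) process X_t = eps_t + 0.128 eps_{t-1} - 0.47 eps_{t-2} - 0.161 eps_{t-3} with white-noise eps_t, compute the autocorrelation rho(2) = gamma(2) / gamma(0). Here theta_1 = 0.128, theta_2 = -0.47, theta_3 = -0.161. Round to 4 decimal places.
\rho(2) = -0.3884

For an MA(q) process with theta_0 = 1, the autocovariance is
  gamma(k) = sigma^2 * sum_{i=0..q-k} theta_i * theta_{i+k},
and rho(k) = gamma(k) / gamma(0). Sigma^2 cancels.
  numerator   = (1)*(-0.47) + (0.128)*(-0.161) = -0.490608.
  denominator = (1)^2 + (0.128)^2 + (-0.47)^2 + (-0.161)^2 = 1.263205.
  rho(2) = -0.490608 / 1.263205 = -0.3884.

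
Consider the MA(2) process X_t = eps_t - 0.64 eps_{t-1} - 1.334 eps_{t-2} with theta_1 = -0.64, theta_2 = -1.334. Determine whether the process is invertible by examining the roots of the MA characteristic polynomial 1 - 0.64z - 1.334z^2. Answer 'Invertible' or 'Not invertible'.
\text{Not invertible}

The MA(q) characteristic polynomial is P(z) = 1 - 0.64z - 1.334z^2.
Invertibility requires all roots to lie outside the unit circle, i.e. |z| > 1 for every root.
Set 1 + (-0.64) z + (-1.334) z^2 = 0, i.e. a z^2 + b z + c = 0 with a = -1.334, b = -0.64, c = 1.
Discriminant D = b^2 - 4ac = (-0.64)^2 - 4*(-1.334)*1 = 0.4096 - (-5.336) = 5.7456.
D >= 0, so the roots are real: z = (-b +/- sqrt(D)) / (2a) = (0.64 +/- 2.396998) / (-2.668).
  z_1 = (0.64 + 2.396998) / (-2.668) = -1.1383,   |z_1| = 1.1383.
  z_2 = (0.64 - 2.396998) / (-2.668) = 0.6585,   |z_2| = 0.6585.
Moduli of all roots: 1.1383, 0.6585.
All moduli strictly greater than 1? No.
Verdict: Not invertible.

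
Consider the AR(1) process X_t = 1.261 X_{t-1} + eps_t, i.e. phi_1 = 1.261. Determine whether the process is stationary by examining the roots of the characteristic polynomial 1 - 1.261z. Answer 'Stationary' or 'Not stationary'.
\text{Not stationary}

The AR(p) characteristic polynomial is P(z) = 1 - 1.261z.
Stationarity requires all roots to lie outside the unit circle, i.e. |z| > 1 for every root.
This is linear in z: 1 + (-1.261) z = 0  =>  z = -1/(-1.261) = 0.793021,  |z| = 0.793021.
Moduli of all roots: 0.7930.
All moduli strictly greater than 1? No.
Verdict: Not stationary.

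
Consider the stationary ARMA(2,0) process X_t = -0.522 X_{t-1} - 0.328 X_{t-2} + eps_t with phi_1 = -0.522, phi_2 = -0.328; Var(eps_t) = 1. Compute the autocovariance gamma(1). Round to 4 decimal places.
\gamma(1) = -0.5209

Multiply the model equation by X_{t-k} and take expectations. With theta_0 = psi_0 = 1 and psi_j the MA(infinity) weights, this gives
  gamma(k) - sum_i phi_i gamma(k-i) = c_k,
  c_k = sigma^2 * sum_{j=k..q} theta_j psi_{j-k}   (c_k = 0 for k > q),
using gamma(-m) = gamma(m).
Pure AR (q = 0): c_0 = sigma^2 = 1, c_k = 0 for k >= 1.
Equations for k = 0, 1, 2 (AR order 2, c_2 = 0):
  (E0) gamma(0) = phi_1 gamma(1) + phi_2 gamma(2) + c_0
  (E1) gamma(1) = phi_1 gamma(0) + phi_2 gamma(1) + c_1
  (E2) gamma(2) = phi_1 gamma(1) + phi_2 gamma(0)
From (E1): gamma(1) = A gamma(0) + B with
  A = phi_1 / (1 - phi_2) = -0.522 / 1.328 = -0.393072,   B = c_1 / (1 - phi_2) = 0 / 1.328 = 0.
Insert (E2) into (E0): gamma(0) (1 - phi_2^2) = phi_1 (1 + phi_2) gamma(1) + c_0.
  phi_1 (1 + phi_2) = (-0.522)(0.672) = -0.350784,   1 - phi_2^2 = 0.892416.
Replace gamma(1) by A gamma(0) + B and collect gamma(0):
  gamma(0) [0.892416 - (-0.350784)(-0.393072)] = c_0 = 1
  gamma(0) * 0.754533 = 1
  gamma(0) = 1 / 0.754533 = 1.325324.
  gamma(1) = A gamma(0) = (-0.393072)(1.325324) = -0.520948.
Therefore gamma(1) = -0.5209 (to 4 decimal places).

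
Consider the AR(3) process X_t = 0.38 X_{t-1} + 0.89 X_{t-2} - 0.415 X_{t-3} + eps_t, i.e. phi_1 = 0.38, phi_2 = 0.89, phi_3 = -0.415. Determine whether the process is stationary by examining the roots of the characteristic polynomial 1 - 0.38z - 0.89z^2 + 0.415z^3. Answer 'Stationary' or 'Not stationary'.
\text{Stationary}

The AR(p) characteristic polynomial is P(z) = 1 - 0.38z - 0.89z^2 + 0.415z^3.
Stationarity requires all roots to lie outside the unit circle, i.e. |z| > 1 for every root.
Degree 3: look for a simple real root z0 first, then factor out (1 - z/z0) and solve the remaining quadratic.
Testing z0 = 2: P(2) = 1 + (-0.38)(2) + (-0.89)(2)^2 + (0.415)(2)^3
  = 1 + (-0.76) + (-3.56) + (3.32) = 0.  So z_0 = 2 is a root, |z_0| = 2.
Divide out the factor (1 - 0.5 z) = (1 - z/z0) (since 1/z0 = 0.5):
  P(z) = (1 - 0.5 z)(1 + (0.12) z + (-0.83) z^2)
  [check: z-coef 0.12 - (0.5) = -0.38; z^2-coef -0.83 - (0.5)(0.12) = -0.89; z^3-coef -(0.5)(-0.83) = 0.415.]
Remaining roots from the quadratic factor 1 + (0.12) z + (-0.83) z^2:
  Set 1 + (0.12) z + (-0.83) z^2 = 0, i.e. a z^2 + b z + c = 0 with a = -0.83, b = 0.12, c = 1.
  Discriminant D = b^2 - 4ac = (0.12)^2 - 4*(-0.83)*1 = 0.0144 - (-3.32) = 3.3344.
  D >= 0, so the roots are real: z = (-b +/- sqrt(D)) / (2a) = (-0.12 +/- 1.826034) / (-1.66).
    z_1 = (-0.12 + 1.826034) / (-1.66) = -1.0277,   |z_1| = 1.0277.
    z_2 = (-0.12 - 1.826034) / (-1.66) = 1.1723,   |z_2| = 1.1723.
Moduli of all roots: 2.0000, 1.0277, 1.1723.
All moduli strictly greater than 1? Yes.
Verdict: Stationary.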